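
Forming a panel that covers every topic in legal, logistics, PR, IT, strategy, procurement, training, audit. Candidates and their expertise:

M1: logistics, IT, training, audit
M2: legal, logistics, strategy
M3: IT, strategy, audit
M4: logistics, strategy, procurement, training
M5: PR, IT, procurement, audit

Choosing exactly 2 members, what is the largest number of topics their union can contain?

Choosing M2, M5 covers {legal, logistics, PR, IT, strategy, procurement, audit} — 7 topics.
No choice of 2 members does better; here training is left uncovered.

7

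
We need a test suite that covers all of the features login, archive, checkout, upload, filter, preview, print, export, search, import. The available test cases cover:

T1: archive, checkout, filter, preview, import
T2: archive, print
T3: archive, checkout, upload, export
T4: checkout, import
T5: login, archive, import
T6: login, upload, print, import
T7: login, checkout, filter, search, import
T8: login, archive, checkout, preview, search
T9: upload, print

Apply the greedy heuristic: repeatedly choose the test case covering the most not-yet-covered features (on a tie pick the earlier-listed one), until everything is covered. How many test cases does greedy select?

4

Pick 1: T1 covers 5 new features (archive, checkout, filter, preview, import).
Pick 2: T6 covers 3 new features (login, upload, print).
Pick 3: T3 covers 1 new features (export).
Pick 4: T7 covers 1 new features (search).
Greedy uses 4 test cases.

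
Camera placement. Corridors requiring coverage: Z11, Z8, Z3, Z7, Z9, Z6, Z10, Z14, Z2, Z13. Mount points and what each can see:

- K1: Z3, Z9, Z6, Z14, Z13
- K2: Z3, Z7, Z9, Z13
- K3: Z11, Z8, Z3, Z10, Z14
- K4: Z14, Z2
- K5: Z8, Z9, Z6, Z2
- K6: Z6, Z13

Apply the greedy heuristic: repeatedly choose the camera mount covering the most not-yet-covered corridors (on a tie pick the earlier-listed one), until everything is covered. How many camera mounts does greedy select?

Pick 1: K1 covers 5 new corridors (Z3, Z9, Z6, Z14, Z13).
Pick 2: K3 covers 3 new corridors (Z11, Z8, Z10).
Pick 3: K2 covers 1 new corridors (Z7).
Pick 4: K4 covers 1 new corridors (Z2).
Greedy uses 4 camera mounts. (The true minimum is 3.)

4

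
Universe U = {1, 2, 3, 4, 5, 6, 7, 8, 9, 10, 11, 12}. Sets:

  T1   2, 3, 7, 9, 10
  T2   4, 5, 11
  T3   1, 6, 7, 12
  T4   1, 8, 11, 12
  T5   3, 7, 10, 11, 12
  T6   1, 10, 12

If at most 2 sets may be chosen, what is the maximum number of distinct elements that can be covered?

9

Choosing T1, T4 covers {1, 2, 3, 7, 8, 9, 10, 11, 12} — 9 elements.
No choice of 2 sets does better; here 4, 5, 6 are left uncovered.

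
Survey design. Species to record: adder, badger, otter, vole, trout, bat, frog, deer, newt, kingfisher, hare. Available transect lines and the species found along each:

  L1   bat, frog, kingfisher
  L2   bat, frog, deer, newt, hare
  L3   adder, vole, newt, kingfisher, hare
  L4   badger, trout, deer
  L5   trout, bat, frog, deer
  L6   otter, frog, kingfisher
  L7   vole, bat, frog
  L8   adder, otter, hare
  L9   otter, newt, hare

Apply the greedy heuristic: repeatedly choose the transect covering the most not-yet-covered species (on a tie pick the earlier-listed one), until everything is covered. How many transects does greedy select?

4

Pick 1: L2 covers 5 new species (bat, frog, deer, newt, hare).
Pick 2: L3 covers 3 new species (adder, vole, kingfisher).
Pick 3: L4 covers 2 new species (badger, trout).
Pick 4: L6 covers 1 new species (otter).
Greedy uses 4 transects.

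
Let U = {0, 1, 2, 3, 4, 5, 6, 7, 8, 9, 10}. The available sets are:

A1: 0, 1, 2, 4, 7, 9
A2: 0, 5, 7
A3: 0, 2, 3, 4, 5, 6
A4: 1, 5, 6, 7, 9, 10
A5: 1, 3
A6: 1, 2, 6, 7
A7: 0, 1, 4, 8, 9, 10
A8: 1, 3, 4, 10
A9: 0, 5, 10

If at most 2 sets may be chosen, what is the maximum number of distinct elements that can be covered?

10

Choosing A3, A4 covers {0, 1, 2, 3, 4, 5, 6, 7, 9, 10} — 10 elements.
No choice of 2 sets does better; here 8 is left uncovered.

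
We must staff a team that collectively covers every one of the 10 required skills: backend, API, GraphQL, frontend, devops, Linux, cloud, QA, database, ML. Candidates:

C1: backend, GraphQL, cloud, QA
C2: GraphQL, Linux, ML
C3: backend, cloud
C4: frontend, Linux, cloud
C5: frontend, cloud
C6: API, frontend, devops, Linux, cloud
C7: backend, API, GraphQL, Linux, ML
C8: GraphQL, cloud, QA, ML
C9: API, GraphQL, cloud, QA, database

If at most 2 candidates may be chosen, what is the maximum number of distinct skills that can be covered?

8

Choosing C1, C6 covers {backend, API, GraphQL, frontend, devops, Linux, cloud, QA} — 8 skills.
No choice of 2 candidates does better; here database, ML are left uncovered.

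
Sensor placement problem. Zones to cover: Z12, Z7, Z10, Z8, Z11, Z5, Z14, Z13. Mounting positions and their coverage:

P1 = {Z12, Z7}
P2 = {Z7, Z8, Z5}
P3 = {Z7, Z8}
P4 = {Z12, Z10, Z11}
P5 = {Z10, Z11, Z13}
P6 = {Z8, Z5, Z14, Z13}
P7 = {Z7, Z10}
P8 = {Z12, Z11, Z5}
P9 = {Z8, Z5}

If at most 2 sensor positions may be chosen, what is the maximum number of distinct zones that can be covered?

Choosing P4, P6 covers {Z12, Z10, Z8, Z11, Z5, Z14, Z13} — 7 zones.
No choice of 2 sensor positions does better; here Z7 is left uncovered.

7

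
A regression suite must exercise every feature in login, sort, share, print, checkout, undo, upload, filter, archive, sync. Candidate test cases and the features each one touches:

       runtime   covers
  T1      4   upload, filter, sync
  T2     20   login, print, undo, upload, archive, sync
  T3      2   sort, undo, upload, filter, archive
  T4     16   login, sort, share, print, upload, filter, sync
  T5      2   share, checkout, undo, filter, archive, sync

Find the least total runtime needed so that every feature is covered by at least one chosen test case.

T4, T5 cover every feature at runtime 16 + 2 = 18.
Any cover uses at least 2 test cases; among all covering selections none totals below 18.
Greedy by coverage-per-runtime would pick T5, T3, T4 for 20 — worse than the optimum 18.

18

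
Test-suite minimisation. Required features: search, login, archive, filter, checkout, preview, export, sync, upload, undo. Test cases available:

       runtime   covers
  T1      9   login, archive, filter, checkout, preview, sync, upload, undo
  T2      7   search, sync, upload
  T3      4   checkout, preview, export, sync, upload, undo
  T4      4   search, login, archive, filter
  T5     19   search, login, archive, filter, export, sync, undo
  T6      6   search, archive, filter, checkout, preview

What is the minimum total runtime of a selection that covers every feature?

T3, T4 cover every feature at runtime 4 + 4 = 8.
Any cover uses at least 2 test cases; among all covering selections none totals below 8.

8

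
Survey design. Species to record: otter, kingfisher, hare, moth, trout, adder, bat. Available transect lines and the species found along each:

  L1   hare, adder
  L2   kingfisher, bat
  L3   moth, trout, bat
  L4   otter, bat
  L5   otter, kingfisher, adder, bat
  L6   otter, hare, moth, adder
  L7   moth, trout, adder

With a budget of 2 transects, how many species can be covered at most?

6

Choosing L2, L6 covers {otter, kingfisher, hare, moth, adder, bat} — 6 species.
No choice of 2 transects does better; here trout is left uncovered.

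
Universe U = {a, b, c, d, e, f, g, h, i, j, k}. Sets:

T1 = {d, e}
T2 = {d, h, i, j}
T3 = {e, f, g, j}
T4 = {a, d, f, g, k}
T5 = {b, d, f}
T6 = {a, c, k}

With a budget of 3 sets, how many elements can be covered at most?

10

Choosing T2, T3, T6 covers {a, c, d, e, f, g, h, i, j, k} — 10 elements.
No choice of 3 sets does better; here b is left uncovered.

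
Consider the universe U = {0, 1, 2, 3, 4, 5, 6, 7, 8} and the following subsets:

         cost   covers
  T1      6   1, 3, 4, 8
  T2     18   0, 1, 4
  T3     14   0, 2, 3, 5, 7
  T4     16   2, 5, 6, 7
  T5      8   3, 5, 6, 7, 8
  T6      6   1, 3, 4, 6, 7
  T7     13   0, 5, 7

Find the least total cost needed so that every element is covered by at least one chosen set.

26

T1, T3, T6 cover every element at cost 6 + 14 + 6 = 26.
Any cover uses at least 3 sets; among all covering selections none totals below 26.
Greedy by coverage-per-cost would pick T6, T5, T3 for 28 — worse than the optimum 26.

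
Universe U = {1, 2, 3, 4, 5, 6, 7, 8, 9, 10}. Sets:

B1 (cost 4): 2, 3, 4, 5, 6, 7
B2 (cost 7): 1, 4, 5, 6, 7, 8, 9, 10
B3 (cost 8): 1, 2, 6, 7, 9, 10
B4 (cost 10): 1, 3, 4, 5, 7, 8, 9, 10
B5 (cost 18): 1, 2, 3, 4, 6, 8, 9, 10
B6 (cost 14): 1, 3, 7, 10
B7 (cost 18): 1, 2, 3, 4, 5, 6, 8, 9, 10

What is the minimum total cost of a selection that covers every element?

B1, B2 cover every element at cost 4 + 7 = 11.
Any cover uses at least 2 sets; among all covering selections none totals below 11.

11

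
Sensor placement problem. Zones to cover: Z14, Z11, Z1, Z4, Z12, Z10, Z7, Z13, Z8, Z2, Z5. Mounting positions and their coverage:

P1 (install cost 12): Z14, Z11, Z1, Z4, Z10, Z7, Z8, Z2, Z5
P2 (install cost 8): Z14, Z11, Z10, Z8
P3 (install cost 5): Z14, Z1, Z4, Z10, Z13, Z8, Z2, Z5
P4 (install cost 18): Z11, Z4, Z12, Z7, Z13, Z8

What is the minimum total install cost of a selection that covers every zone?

23

P3, P4 cover every zone at install cost 5 + 18 = 23.
Any cover uses at least 2 sensor positions; among all covering selections none totals below 23.
Greedy by coverage-per-install cost would pick P3, P1, P4 for 35 — worse than the optimum 23.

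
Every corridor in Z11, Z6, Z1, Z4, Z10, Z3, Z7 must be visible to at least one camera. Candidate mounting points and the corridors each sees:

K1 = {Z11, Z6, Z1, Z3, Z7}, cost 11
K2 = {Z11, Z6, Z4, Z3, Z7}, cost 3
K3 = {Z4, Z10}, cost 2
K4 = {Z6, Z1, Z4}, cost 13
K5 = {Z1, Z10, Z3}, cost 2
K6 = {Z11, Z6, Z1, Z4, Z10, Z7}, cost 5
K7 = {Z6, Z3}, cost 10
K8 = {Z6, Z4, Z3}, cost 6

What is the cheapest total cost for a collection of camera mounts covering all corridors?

K2, K5 cover every corridor at cost 3 + 2 = 5.
Any cover uses at least 2 camera mounts; among all covering selections none totals below 5.

5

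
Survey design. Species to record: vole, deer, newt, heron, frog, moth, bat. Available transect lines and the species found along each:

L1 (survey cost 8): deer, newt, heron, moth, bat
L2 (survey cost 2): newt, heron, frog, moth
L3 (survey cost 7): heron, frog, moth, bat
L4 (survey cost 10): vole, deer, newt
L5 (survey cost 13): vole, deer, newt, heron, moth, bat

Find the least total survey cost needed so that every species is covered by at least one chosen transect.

15

L2, L5 cover every species at survey cost 2 + 13 = 15.
Any cover uses at least 2 transects; among all covering selections none totals below 15.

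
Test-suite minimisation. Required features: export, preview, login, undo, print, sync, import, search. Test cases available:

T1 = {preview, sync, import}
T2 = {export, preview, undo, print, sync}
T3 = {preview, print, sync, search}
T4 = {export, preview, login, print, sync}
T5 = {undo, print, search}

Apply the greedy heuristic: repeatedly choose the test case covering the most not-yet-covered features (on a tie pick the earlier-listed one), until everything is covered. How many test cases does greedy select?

4

Pick 1: T2 covers 5 new features (export, preview, undo, print, sync).
Pick 2: T1 covers 1 new features (import).
Pick 3: T3 covers 1 new features (search).
Pick 4: T4 covers 1 new features (login).
Greedy uses 4 test cases. (The true minimum is 3.)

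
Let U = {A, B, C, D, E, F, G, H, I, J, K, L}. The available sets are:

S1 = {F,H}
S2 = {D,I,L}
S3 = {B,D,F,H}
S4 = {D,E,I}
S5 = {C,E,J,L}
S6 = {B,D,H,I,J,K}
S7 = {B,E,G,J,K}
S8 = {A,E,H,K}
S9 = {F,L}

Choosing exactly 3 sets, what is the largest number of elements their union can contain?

Choosing S1, S2, S7 covers {B, D, E, F, G, H, I, J, K, L} — 10 elements.
No choice of 3 sets does better; here A, C are left uncovered.

10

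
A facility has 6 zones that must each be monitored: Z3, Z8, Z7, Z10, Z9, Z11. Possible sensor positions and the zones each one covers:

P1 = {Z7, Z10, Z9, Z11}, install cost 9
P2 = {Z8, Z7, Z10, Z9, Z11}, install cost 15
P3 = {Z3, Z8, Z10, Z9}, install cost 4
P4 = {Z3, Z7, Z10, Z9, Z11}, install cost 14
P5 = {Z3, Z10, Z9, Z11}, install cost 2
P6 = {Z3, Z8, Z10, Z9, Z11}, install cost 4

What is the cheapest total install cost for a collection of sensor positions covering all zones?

P1, P3 cover every zone at install cost 9 + 4 = 13.
Any cover uses at least 2 sensor positions; among all covering selections none totals below 13.
Greedy by coverage-per-install cost would pick P5, P3, P1 for 15 — worse than the optimum 13.

13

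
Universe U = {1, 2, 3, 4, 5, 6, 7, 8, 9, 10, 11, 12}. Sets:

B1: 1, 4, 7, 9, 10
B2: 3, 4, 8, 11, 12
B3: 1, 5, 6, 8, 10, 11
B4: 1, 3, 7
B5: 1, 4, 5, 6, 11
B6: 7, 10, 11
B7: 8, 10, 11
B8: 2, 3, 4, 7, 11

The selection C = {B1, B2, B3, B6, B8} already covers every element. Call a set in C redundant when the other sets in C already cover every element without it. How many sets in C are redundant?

1

Drop B1: 9 uncovered — not redundant.
Drop B2: 12 uncovered — not redundant.
Drop B3: 5, 6 uncovered — not redundant.
Drop B6: the rest still cover every element — redundant.
Drop B8: 2 uncovered — not redundant.
1 redundant: B6.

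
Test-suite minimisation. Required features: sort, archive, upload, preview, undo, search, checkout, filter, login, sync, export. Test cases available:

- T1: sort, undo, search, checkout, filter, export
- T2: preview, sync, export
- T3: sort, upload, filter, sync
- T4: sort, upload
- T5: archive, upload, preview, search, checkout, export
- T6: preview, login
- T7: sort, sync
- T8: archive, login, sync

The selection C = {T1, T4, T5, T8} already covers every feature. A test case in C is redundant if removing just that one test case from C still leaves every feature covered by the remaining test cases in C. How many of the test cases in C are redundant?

1

Drop T1: undo, filter uncovered — not redundant.
Drop T4: the rest still cover every feature — redundant.
Drop T5: preview uncovered — not redundant.
Drop T8: login, sync uncovered — not redundant.
1 redundant: T4.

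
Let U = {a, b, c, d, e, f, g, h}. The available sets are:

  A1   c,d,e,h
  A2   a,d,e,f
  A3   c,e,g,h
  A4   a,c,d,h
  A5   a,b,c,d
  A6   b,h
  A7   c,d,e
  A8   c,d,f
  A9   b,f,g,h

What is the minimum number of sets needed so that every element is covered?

A1, A2, A9 together cover {a, b, c, d, e, f, g, h} — every element.
No 2 of the 9 sets cover everything (all 36 pairs fall short), so 3 is minimum.

3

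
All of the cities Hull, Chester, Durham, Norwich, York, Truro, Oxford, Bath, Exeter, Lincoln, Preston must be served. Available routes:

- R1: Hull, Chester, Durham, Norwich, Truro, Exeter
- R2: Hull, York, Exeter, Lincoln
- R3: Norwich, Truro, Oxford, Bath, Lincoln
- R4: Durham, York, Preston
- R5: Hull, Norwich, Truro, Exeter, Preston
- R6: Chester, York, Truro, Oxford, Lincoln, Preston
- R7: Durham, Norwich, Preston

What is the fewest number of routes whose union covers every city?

R1, R3, R4 together cover {Hull, Chester, Durham, Norwich, York, Truro, Oxford, Bath, Exeter, Lincoln, Preston} — every city.
No 2 of the 7 routes cover everything (all 21 pairs fall short), so 3 is minimum.

3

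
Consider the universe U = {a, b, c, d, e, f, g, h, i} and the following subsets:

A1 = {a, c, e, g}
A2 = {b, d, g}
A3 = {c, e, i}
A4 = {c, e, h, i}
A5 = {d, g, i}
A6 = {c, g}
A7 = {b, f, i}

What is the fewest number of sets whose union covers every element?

4

A1, A2, A4, A7 together cover {a, b, c, d, e, f, g, h, i} — every element.
No 3 of the 7 sets cover everything (all 35 triples fall short), so 4 is minimum.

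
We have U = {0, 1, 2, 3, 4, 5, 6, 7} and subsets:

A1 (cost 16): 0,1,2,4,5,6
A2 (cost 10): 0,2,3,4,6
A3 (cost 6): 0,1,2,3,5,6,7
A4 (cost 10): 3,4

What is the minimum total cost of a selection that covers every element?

16

A2, A3 cover every element at cost 10 + 6 = 16.
Any cover uses at least 2 sets; among all covering selections none totals below 16.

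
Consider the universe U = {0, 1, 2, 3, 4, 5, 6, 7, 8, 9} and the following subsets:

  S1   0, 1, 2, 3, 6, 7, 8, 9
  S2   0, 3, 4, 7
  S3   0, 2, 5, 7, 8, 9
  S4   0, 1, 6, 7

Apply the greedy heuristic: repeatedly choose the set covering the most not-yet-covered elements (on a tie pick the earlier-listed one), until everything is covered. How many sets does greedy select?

Pick 1: S1 covers 8 new elements (0, 1, 2, 3, 6, 7, 8, 9).
Pick 2: S2 covers 1 new elements (4).
Pick 3: S3 covers 1 new elements (5).
Greedy uses 3 sets.

3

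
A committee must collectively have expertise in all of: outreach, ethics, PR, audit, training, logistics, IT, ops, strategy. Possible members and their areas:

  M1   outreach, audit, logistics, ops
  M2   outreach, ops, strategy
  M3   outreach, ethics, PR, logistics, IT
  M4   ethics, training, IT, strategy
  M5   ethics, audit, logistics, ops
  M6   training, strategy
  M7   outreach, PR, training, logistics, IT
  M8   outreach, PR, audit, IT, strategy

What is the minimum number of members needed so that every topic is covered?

3

M1, M3, M4 together cover {outreach, ethics, PR, audit, training, logistics, IT, ops, strategy} — every topic.
No 2 of the 8 members cover everything (all 28 pairs fall short), so 3 is minimum.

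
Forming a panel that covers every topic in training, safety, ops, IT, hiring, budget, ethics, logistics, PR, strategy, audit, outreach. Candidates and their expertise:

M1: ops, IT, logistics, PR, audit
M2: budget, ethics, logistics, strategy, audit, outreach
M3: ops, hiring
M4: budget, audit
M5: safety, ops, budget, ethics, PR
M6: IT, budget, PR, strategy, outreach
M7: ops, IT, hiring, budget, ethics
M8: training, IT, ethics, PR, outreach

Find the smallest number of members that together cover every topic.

M2, M3, M5, M8 together cover {training, safety, ops, IT, hiring, budget, ethics, logistics, PR, strategy, audit, outreach} — every topic.
No 3 of the 8 members cover everything (all 56 triples fall short), so 4 is minimum.
Greedy (largest uncovered first) would take M2, M1, M3, M5, M8 — 5 members — but 4 suffice.

4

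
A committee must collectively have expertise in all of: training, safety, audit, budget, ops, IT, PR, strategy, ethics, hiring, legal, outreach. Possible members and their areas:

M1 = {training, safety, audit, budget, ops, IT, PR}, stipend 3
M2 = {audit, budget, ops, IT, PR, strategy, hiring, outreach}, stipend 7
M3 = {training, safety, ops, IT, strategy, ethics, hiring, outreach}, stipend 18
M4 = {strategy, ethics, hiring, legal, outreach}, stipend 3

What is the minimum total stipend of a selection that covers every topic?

6

M1, M4 cover every topic at stipend 3 + 3 = 6.
Any cover uses at least 2 members; among all covering selections none totals below 6.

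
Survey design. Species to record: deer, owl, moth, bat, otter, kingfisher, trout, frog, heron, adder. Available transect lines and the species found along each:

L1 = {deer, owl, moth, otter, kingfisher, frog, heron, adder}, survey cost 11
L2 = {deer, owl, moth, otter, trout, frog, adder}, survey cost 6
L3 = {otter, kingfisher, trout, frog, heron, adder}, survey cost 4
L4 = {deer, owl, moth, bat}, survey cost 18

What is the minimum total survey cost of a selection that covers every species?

L3, L4 cover every species at survey cost 4 + 18 = 22.
Any cover uses at least 2 transects; among all covering selections none totals below 22.
Greedy by coverage-per-survey cost would pick L3, L2, L4 for 28 — worse than the optimum 22.

22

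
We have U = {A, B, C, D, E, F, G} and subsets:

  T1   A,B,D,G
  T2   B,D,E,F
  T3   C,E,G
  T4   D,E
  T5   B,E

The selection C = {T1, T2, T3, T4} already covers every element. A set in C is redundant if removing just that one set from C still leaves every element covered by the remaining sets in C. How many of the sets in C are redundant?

1

Drop T1: A uncovered — not redundant.
Drop T2: F uncovered — not redundant.
Drop T3: C uncovered — not redundant.
Drop T4: the rest still cover every element — redundant.
1 redundant: T4.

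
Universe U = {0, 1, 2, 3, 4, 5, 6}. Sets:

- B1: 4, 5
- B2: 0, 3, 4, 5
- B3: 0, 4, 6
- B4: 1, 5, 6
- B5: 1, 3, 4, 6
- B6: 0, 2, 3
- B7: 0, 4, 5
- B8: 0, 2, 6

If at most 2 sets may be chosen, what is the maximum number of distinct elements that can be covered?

6

Choosing B2, B4 covers {0, 1, 3, 4, 5, 6} — 6 elements.
No choice of 2 sets does better; here 2 is left uncovered.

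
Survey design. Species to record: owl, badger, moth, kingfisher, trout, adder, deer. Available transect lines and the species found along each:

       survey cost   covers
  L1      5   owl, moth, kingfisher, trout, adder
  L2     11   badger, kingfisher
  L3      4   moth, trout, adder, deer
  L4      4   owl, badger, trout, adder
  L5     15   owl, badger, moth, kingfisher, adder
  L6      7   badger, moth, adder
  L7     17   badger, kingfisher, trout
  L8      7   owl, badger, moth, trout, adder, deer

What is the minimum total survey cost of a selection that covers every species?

L1, L8 cover every species at survey cost 5 + 7 = 12.
Any cover uses at least 2 transects; among all covering selections none totals below 12.

12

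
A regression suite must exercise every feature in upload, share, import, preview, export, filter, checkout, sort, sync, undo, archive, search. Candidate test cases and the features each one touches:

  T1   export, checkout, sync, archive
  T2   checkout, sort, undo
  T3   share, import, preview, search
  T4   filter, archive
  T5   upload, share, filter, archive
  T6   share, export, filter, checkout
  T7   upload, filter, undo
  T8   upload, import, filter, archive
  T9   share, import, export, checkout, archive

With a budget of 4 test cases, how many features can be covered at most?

Choosing T1, T2, T3, T5 covers {upload, share, import, preview, export, filter, checkout, sort, sync, undo, archive, search} — 12 features.
That is all 12 features.

12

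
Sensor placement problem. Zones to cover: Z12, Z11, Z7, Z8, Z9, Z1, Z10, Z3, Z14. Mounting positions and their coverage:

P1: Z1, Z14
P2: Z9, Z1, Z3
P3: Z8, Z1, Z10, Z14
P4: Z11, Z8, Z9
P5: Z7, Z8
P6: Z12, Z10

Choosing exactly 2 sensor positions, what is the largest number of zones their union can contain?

Choosing P2, P3 covers {Z8, Z9, Z1, Z10, Z3, Z14} — 6 zones.
No choice of 2 sensor positions does better; here Z12, Z11, Z7 are left uncovered.

6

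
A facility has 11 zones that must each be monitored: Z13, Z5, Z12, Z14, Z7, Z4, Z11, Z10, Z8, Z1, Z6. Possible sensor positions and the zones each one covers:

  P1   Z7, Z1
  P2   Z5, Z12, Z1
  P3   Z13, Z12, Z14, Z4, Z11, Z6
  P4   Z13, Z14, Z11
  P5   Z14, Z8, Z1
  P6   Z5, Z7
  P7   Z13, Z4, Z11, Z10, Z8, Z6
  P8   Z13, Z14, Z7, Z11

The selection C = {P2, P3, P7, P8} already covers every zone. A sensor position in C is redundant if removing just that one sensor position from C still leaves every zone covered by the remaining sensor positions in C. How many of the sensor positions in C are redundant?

Drop P2: Z5, Z1 uncovered — not redundant.
Drop P3: the rest still cover every zone — redundant.
Drop P7: Z10, Z8 uncovered — not redundant.
Drop P8: Z7 uncovered — not redundant.
1 redundant: P3.

1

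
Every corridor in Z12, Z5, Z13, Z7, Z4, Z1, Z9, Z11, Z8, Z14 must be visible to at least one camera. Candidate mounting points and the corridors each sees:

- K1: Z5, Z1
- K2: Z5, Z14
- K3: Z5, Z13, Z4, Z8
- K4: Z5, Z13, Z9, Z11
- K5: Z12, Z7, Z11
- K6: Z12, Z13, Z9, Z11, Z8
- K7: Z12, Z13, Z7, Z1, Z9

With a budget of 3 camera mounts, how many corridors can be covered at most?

Choosing K2, K3, K7 covers {Z12, Z5, Z13, Z7, Z4, Z1, Z9, Z8, Z14} — 9 corridors.
No choice of 3 camera mounts does better; here Z11 is left uncovered.

9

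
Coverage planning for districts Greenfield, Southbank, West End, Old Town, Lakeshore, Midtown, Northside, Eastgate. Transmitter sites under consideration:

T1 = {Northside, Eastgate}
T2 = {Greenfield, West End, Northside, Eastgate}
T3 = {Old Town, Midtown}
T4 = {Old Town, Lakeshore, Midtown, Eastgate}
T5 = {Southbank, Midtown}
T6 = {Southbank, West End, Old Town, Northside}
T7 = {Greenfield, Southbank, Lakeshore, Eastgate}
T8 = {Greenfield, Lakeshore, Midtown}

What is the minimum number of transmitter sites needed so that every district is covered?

3

T1, T6, T8 together cover {Greenfield, Southbank, West End, Old Town, Lakeshore, Midtown, Northside, Eastgate} — every district.
No 2 of the 8 transmitter sites cover everything (all 28 pairs fall short), so 3 is minimum.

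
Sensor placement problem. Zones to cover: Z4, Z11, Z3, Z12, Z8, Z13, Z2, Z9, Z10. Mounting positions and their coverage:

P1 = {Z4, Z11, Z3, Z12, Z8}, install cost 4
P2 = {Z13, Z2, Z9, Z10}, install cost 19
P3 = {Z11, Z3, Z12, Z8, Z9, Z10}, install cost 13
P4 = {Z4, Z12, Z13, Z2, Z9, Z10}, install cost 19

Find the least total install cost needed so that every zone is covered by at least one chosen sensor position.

23

P1, P2 cover every zone at install cost 4 + 19 = 23.
Any cover uses at least 2 sensor positions; among all covering selections none totals below 23.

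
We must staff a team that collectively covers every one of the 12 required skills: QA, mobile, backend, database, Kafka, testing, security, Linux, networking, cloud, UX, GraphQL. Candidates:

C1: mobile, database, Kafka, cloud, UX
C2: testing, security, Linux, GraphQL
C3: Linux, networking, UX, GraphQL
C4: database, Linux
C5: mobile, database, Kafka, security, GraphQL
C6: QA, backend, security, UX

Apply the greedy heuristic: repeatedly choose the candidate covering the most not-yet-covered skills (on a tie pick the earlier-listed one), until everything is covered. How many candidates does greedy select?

4

Pick 1: C1 covers 5 new skills (mobile, database, Kafka, cloud, UX).
Pick 2: C2 covers 4 new skills (testing, security, Linux, GraphQL).
Pick 3: C6 covers 2 new skills (QA, backend).
Pick 4: C3 covers 1 new skills (networking).
Greedy uses 4 candidates.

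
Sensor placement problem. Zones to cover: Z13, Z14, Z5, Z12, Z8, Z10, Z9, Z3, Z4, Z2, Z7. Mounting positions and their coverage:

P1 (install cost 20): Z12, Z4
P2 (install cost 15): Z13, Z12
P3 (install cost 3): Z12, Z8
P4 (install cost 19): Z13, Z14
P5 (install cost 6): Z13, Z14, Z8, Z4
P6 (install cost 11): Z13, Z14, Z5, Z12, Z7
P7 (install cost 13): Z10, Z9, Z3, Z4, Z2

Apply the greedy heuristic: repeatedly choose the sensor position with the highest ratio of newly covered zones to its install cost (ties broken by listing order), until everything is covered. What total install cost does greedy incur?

33

Pick 1: P3 adds 2 new (Z12, Z8) at install cost 3 (ratio 2/3).
Pick 2: P5 adds 3 new (Z13, Z14, Z4) at install cost 6 (ratio 3/6).
Pick 3: P7 adds 4 new (Z10, Z9, Z3, Z2) at install cost 13 (ratio 4/13).
Pick 4: P6 adds 2 new (Z5, Z7) at install cost 11 (ratio 2/11).
Greedy total install cost: 3 + 6 + 13 + 11 = 33. (The true optimum is 27, so greedy overshoots here.)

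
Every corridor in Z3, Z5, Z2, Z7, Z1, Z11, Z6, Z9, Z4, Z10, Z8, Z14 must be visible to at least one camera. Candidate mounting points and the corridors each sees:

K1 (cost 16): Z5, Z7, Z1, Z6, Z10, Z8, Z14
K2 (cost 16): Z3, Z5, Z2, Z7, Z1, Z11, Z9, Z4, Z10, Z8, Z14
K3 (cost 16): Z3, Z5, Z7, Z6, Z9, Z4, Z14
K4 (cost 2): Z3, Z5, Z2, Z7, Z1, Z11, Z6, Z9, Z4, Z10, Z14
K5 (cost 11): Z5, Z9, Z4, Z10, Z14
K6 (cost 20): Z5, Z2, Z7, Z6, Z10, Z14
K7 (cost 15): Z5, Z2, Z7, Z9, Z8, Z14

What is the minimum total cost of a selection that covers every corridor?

17

K4, K7 cover every corridor at cost 2 + 15 = 17.
Any cover uses at least 2 camera mounts; among all covering selections none totals below 17.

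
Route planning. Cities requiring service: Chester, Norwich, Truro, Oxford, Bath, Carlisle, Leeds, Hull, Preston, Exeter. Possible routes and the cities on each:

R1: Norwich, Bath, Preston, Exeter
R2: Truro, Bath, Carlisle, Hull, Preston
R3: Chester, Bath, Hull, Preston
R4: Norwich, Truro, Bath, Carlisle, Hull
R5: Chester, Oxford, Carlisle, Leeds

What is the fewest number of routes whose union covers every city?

3

R1, R2, R5 together cover {Chester, Norwich, Truro, Oxford, Bath, Carlisle, Leeds, Hull, Preston, Exeter} — every city.
No 2 of the 5 routes cover everything (all 10 pairs fall short), so 3 is minimum.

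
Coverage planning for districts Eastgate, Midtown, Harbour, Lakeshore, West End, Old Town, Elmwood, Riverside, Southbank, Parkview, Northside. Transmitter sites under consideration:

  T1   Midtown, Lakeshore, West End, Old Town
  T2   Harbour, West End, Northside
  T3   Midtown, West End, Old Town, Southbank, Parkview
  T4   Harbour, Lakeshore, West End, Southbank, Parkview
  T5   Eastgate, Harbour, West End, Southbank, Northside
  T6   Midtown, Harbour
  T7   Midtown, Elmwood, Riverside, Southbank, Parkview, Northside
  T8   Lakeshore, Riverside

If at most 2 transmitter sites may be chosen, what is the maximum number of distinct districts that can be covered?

Choosing T1, T7 covers {Midtown, Lakeshore, West End, Old Town, Elmwood, Riverside, Southbank, Parkview, Northside} — 9 districts.
No choice of 2 transmitter sites does better; here Eastgate, Harbour are left uncovered.

9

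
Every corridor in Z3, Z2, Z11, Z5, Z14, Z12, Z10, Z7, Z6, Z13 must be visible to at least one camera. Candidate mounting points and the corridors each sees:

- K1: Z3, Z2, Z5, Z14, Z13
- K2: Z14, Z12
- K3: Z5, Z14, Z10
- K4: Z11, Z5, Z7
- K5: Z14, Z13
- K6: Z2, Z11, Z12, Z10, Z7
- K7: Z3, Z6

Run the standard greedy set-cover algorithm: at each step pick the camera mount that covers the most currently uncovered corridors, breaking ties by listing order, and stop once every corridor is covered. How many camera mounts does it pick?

Pick 1: K1 covers 5 new corridors (Z3, Z2, Z5, Z14, Z13).
Pick 2: K6 covers 4 new corridors (Z11, Z12, Z10, Z7).
Pick 3: K7 covers 1 new corridors (Z6).
Greedy uses 3 camera mounts.

3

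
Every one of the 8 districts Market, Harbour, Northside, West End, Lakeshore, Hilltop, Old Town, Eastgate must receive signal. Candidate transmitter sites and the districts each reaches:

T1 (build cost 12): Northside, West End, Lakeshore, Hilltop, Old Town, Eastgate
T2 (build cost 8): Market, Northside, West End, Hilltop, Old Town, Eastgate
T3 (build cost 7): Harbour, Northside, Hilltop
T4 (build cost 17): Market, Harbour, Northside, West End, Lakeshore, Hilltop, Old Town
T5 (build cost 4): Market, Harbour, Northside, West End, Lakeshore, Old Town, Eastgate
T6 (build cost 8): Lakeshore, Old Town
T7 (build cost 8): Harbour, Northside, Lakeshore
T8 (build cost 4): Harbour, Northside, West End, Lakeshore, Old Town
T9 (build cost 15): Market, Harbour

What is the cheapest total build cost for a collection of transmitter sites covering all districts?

T3, T5 cover every district at build cost 7 + 4 = 11.
Any cover uses at least 2 transmitter sites; among all covering selections none totals below 11.

11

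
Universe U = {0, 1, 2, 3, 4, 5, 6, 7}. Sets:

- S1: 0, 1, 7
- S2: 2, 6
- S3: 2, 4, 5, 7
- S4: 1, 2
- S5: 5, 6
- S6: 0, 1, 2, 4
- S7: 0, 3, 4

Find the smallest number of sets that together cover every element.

S1, S2, S3, S7 together cover {0, 1, 2, 3, 4, 5, 6, 7} — every element.
No 3 of the 7 sets cover everything (all 35 triples fall short), so 4 is minimum.

4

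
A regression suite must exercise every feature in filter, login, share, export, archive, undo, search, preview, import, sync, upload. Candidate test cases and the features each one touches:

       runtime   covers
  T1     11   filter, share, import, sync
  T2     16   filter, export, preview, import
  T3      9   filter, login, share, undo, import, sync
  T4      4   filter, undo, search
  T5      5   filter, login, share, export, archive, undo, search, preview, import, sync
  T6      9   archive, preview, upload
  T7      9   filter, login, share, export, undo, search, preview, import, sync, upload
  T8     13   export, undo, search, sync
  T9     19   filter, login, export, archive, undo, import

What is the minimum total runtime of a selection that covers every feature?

14

T5, T6 cover every feature at runtime 5 + 9 = 14.
Any cover uses at least 2 test cases; among all covering selections none totals below 14.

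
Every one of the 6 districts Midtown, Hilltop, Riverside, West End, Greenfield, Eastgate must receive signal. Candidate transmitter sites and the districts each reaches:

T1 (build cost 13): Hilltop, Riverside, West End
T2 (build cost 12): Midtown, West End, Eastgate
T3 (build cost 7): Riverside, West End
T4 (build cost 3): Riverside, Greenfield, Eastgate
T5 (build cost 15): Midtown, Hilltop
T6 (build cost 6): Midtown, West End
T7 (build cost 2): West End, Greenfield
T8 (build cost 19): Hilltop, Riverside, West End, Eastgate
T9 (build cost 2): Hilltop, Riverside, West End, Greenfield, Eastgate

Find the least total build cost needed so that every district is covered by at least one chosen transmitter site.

8

T6, T9 cover every district at build cost 6 + 2 = 8.
Any cover uses at least 2 transmitter sites; among all covering selections none totals below 8.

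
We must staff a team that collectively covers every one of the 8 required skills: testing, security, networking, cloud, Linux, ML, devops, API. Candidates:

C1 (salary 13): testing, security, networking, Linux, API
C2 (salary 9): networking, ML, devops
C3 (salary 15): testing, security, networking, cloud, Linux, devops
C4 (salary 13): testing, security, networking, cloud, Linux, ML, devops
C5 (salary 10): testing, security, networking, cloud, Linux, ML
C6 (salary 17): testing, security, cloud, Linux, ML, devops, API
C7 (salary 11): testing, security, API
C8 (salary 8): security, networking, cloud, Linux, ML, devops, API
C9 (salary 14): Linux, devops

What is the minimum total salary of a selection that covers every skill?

18

C5, C8 cover every skill at salary 10 + 8 = 18.
Any cover uses at least 2 candidates; among all covering selections none totals below 18.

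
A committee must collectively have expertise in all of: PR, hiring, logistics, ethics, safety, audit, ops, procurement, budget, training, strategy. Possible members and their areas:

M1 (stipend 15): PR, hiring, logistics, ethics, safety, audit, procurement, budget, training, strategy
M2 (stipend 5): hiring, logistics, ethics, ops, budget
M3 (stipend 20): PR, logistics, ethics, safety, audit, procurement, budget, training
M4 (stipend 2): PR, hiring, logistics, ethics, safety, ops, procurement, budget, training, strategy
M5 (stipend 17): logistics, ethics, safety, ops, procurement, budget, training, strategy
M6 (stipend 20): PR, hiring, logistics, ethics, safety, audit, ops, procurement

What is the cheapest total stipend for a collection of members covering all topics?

17

M1, M4 cover every topic at stipend 15 + 2 = 17.
Any cover uses at least 2 members; among all covering selections none totals below 17.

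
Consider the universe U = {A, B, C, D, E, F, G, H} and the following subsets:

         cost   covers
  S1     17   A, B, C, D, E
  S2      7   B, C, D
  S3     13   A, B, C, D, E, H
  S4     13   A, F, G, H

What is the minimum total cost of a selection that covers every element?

26

S3, S4 cover every element at cost 13 + 13 = 26.
Any cover uses at least 2 sets; among all covering selections none totals below 26.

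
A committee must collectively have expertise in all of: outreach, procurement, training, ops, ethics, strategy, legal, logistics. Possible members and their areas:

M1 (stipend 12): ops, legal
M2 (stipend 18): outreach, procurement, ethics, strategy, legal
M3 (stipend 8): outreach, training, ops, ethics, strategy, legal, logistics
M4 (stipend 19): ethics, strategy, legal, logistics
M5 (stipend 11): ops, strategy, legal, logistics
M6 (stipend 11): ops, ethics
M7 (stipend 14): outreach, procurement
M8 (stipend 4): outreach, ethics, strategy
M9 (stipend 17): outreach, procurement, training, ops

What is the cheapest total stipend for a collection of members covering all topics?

22

M3, M7 cover every topic at stipend 8 + 14 = 22.
Any cover uses at least 2 members; among all covering selections none totals below 22.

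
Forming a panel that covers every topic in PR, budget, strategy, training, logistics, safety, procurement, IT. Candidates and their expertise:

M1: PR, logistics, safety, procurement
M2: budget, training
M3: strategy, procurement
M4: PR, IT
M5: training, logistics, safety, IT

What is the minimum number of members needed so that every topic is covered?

M1, M2, M3, M4 together cover {PR, budget, strategy, training, logistics, safety, procurement, IT} — every topic.
No 3 of the 5 members cover everything (all 10 triples fall short), so 4 is minimum.

4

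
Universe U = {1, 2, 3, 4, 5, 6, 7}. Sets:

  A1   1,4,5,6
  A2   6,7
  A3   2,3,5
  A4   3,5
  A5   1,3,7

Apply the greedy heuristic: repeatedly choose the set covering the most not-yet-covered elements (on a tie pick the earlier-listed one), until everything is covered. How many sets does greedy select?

3

Pick 1: A1 covers 4 new elements (1, 4, 5, 6).
Pick 2: A3 covers 2 new elements (2, 3).
Pick 3: A2 covers 1 new elements (7).
Greedy uses 3 sets.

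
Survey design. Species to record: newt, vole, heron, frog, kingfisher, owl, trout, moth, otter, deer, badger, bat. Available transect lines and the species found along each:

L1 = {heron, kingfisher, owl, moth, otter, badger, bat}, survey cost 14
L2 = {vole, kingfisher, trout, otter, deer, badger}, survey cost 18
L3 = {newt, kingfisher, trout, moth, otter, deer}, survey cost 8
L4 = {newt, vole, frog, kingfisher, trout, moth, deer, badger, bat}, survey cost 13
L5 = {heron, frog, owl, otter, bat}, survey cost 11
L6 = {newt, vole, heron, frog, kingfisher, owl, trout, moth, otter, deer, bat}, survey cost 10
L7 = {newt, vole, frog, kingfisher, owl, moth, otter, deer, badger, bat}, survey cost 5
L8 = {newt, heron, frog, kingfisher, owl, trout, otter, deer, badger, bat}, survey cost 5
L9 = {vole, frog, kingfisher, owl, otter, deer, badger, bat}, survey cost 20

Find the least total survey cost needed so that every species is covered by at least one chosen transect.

10

L7, L8 cover every species at survey cost 5 + 5 = 10.
Any cover uses at least 2 transects; among all covering selections none totals below 10.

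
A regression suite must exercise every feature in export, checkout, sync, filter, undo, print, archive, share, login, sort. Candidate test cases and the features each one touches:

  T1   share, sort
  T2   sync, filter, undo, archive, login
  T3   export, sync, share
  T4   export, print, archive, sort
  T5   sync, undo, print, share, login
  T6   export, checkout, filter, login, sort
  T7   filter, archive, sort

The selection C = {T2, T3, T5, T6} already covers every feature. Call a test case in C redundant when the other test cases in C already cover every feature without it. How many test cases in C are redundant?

Drop T2: archive uncovered — not redundant.
Drop T3: the rest still cover every feature — redundant.
Drop T5: print uncovered — not redundant.
Drop T6: checkout, sort uncovered — not redundant.
1 redundant: T3.

1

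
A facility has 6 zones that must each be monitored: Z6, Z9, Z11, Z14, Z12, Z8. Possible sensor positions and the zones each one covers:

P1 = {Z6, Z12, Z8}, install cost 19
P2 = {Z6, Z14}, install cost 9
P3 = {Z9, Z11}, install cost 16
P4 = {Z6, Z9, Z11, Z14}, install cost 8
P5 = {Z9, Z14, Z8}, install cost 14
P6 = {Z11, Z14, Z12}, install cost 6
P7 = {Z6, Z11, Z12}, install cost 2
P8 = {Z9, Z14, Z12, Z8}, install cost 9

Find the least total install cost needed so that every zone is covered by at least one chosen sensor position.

P7, P8 cover every zone at install cost 2 + 9 = 11.
Any cover uses at least 2 sensor positions; among all covering selections none totals below 11.

11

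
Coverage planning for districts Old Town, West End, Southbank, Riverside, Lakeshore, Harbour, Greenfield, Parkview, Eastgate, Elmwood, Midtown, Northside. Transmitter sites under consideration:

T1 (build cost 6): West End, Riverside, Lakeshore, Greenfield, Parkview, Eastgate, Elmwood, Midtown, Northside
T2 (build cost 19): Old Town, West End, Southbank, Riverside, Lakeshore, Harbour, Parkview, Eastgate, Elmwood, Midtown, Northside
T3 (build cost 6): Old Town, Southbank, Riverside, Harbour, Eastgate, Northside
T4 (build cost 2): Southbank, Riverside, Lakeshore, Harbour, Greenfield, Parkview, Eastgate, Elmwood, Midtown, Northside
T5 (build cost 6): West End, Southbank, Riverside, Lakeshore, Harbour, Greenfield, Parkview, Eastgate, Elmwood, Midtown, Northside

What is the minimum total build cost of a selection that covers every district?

T1, T3 cover every district at build cost 6 + 6 = 12.
Any cover uses at least 2 transmitter sites; among all covering selections none totals below 12.
Greedy by coverage-per-build cost would pick T4, T1, T3 for 14 — worse than the optimum 12.

12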